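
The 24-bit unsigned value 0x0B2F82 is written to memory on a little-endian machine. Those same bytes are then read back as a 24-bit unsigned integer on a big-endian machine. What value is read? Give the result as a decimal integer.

Stored little-endian, the bytes at ascending addresses are 82 2F 0B.
Read back as big-endian, the last byte is least significant, giving 0x822F0B.
0x822F0B = 8531723.

8531723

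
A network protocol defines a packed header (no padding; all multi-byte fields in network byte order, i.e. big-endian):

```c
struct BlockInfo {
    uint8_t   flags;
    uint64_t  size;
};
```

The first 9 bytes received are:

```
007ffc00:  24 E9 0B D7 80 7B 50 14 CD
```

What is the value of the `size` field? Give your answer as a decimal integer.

`size` follows `flags` (1 byte), so it starts at byte offset 1 and occupies 8 bytes.
Bytes at offsets 1..8: E9 0B D7 80 7B 50 14 CD.
Big-endian stores the most-significant byte at the lowest address.
The bytes are already most-significant first: 0xE90BD7807B5014CD.
0xE90BD7807B5014CD = 16792752582405657805.

16792752582405657805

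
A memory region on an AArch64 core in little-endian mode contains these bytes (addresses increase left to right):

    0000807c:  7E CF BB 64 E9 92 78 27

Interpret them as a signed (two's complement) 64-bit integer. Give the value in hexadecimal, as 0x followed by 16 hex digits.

Little-endian stores the least-significant byte at the lowest address.
Reassemble most-significant byte first: 27 78 92 E9 64 BB CF 7E → 0x277892E964BBCF7E.

0x277892E964BBCF7E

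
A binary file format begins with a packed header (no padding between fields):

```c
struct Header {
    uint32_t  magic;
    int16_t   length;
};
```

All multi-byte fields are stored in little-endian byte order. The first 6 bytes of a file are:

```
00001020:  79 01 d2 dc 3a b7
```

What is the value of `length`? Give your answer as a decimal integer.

-18630

`length` follows `magic` (4 bytes), so it starts at byte offset 4 and occupies 2 bytes.
Bytes at offsets 4..5: 3A B7.
Little-endian stores the least-significant byte at the lowest address.
Reassemble most-significant byte first: B7 3A → 0xB73A.
Top bit is set, so as a signed 16-bit value this is 0xB73A − 2^16 = -18630.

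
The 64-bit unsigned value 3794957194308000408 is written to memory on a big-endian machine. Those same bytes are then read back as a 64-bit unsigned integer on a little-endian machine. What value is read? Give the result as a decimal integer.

10996253380927924788

3794957194308000408 in 64-bit hexadecimal is 0x34AA6576308A9A98.
Stored big-endian, the bytes at ascending addresses are 34 AA 65 76 30 8A 9A 98.
Read back as little-endian, the first byte is least significant, giving 0x989A8A307665AA34.
0x989A8A307665AA34 = 10996253380927924788.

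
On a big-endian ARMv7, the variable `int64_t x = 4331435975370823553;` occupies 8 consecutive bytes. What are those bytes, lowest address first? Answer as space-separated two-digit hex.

3C 1C 5A 12 17 53 57 81

4331435975370823553 in hexadecimal, padded to 64 bits, is 0x3C1C5A1217535781.
Split into bytes (most-significant first): 3C 1C 5A 12 17 53 57 81.
In big-endian order the high byte comes first in memory.
So the memory order matches the most-significant-first order: 3C 1C 5A 12 17 53 57 81.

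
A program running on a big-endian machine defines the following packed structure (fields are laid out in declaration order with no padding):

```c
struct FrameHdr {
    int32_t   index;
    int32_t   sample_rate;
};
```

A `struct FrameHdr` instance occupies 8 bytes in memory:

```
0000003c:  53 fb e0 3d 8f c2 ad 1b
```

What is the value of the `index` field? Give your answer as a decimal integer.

`index` is the first field, at byte offset 0, occupying 4 bytes.
Bytes at offsets 0..3: 53 FB E0 3D.
In big-endian order the high byte comes first in memory.
The bytes are already most-significant first: 0x53FBE03D.
0x53FBE03D = 1409015869.

1409015869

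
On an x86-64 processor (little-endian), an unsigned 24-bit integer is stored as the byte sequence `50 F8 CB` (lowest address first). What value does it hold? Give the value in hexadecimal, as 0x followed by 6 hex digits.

0xCBF850

Little-endian: lowest address holds the least-significant byte.
Reassemble most-significant byte first: CB F8 50 → 0xCBF850.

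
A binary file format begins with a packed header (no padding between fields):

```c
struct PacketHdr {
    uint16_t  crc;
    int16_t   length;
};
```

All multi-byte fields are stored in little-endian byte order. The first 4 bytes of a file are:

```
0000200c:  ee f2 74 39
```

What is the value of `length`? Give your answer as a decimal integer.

`length` follows `crc` (2 bytes), so it starts at byte offset 2 and occupies 2 bytes.
Bytes at offsets 2..3: 74 39.
Little-endian: lowest address holds the least-significant byte.
Reassemble most-significant byte first: 39 74 → 0x3974.
0x3974 = 14708.

14708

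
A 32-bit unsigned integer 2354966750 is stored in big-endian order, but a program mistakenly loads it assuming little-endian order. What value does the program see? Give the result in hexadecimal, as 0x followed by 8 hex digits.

0xDEF05D8C

2354966750 in 32-bit hexadecimal is 0x8C5DF0DE.
Stored big-endian, the bytes at ascending addresses are 8C 5D F0 DE.
Read back as little-endian, the first byte is least significant, giving 0xDEF05D8C.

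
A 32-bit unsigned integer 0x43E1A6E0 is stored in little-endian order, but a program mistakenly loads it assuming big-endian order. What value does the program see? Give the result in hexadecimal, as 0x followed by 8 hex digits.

Stored little-endian, the bytes at ascending addresses are E0 A6 E1 43.
Read back as big-endian, the last byte is least significant, giving 0xE0A6E143.

0xE0A6E143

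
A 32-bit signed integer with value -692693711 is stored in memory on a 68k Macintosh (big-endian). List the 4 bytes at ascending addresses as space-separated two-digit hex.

Two's complement of -692693711 in 32 bits: 692693711 = 0x2949AACF; invert → 0xD6B65530; add 1 → 0xD6B65531.
Split into bytes (most-significant first): D6 B6 55 31.
Big-endian: lowest address holds the most-significant byte.
So the memory order matches the most-significant-first order: D6 B6 55 31.

D6 B6 55 31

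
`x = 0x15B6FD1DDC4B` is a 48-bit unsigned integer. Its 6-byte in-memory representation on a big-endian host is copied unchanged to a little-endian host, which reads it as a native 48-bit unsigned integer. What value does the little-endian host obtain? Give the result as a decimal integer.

Stored big-endian, the bytes at ascending addresses are 15 B6 FD 1D DC 4B.
Read back as little-endian, the first byte is least significant, giving 0x4BDC1DFDB615.
0x4BDC1DFDB615 = 83408768054805.

83408768054805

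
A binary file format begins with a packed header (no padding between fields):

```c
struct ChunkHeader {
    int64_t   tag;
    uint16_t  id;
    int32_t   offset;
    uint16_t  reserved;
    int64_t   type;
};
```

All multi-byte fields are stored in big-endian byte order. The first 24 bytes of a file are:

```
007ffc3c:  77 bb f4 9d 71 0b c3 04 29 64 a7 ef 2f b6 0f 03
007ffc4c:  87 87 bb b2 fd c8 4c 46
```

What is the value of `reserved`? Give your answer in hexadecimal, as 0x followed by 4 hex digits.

`reserved` follows `tag` (8 B), `id` (2 B), `offset` (4 B), so it starts at offset 8 + 2 + 4 = 14 and occupies 2 bytes.
Bytes at offsets 14..15: 0F 03.
In big-endian order the high byte comes first in memory.
The bytes are already most-significant first: 0x0F03.

0x0F03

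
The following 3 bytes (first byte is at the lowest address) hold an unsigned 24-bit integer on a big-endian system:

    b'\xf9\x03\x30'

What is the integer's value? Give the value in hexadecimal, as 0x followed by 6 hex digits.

In big-endian order the high byte comes first in memory.
The bytes are already most-significant first: 0xF90330.

0xF90330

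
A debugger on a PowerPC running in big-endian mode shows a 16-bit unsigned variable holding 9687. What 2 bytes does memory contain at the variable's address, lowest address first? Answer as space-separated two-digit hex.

9687 in hexadecimal, padded to 16 bits, is 0x25D7.
Split into bytes (most-significant first): 25 D7.
In big-endian order the high byte comes first in memory.
So the memory order matches the most-significant-first order: 25 D7.

25 D7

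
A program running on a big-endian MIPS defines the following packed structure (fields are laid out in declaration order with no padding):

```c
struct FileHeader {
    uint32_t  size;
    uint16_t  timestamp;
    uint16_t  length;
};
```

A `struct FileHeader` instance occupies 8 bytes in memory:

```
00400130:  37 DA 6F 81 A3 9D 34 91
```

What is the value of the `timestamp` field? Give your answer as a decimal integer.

`timestamp` follows `size` (4 bytes), so it starts at byte offset 4 and occupies 2 bytes.
Bytes at offsets 4..5: A3 9D.
Big-endian stores the most-significant byte at the lowest address.
The bytes are already most-significant first: 0xA39D.
0xA39D = 41885.

41885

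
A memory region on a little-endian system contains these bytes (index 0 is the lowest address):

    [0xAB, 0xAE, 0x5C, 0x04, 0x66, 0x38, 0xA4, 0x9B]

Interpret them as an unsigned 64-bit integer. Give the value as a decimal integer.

11215150982870380203

In little-endian order the low byte comes first in memory.
Reassemble most-significant byte first: 9B A4 38 66 04 5C AE AB → 0x9BA43866045CAEAB.
0x9BA43866045CAEAB = 11215150982870380203.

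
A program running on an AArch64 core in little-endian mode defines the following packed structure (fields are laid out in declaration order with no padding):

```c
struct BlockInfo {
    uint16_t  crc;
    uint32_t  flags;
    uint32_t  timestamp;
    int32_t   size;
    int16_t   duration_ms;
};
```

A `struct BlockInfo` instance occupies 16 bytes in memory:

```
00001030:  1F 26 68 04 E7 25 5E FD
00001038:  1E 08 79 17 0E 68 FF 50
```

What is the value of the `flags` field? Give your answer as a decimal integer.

`flags` follows `crc` (2 bytes), so it starts at byte offset 2 and occupies 4 bytes.
Bytes at offsets 2..5: 68 04 E7 25.
In little-endian order the low byte comes first in memory.
Reassemble most-significant byte first: 25 E7 04 68 → 0x25E70468.
0x25E70468 = 635896936.

635896936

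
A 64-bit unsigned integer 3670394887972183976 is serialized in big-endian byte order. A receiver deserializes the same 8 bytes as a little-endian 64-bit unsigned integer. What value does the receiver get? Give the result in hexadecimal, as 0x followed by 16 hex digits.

0xA8DFFD3AB4DCEF32

3670394887972183976 in 64-bit hexadecimal is 0x32EFDCB43AFDDFA8.
Stored big-endian, the bytes at ascending addresses are 32 EF DC B4 3A FD DF A8.
Read back as little-endian, the first byte is least significant, giving 0xA8DFFD3AB4DCEF32.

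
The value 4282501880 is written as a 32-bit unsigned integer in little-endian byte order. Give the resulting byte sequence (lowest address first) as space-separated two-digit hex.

4282501880 in hexadecimal, padded to 32 bits, is 0xFF41CAF8.
Split into bytes (most-significant first): FF 41 CA F8.
Little-endian stores the least-significant byte at the lowest address.
So at ascending addresses the bytes are F8 CA 41 FF.

F8 CA 41 FF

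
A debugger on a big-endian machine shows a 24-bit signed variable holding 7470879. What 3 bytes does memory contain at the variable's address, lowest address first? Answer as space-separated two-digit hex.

7470879 in hexadecimal, padded to 24 bits, is 0x71FF1F.
Split into bytes (most-significant first): 71 FF 1F.
In big-endian order the high byte comes first in memory.
So the memory order matches the most-significant-first order: 71 FF 1F.

71 FF 1F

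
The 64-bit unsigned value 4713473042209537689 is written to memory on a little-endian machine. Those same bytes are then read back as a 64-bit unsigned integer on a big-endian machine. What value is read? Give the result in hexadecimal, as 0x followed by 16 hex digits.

0x997E4743C29E6941

4713473042209537689 in 64-bit hexadecimal is 0x41699EC243477E99.
Stored little-endian, the bytes at ascending addresses are 99 7E 47 43 C2 9E 69 41.
Read back as big-endian, the last byte is least significant, giving 0x997E4743C29E6941.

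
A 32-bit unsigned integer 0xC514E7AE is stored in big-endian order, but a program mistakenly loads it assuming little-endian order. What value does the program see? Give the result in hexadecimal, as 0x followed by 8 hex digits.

Stored big-endian, the bytes at ascending addresses are C5 14 E7 AE.
Read back as little-endian, the first byte is least significant, giving 0xAEE714C5.

0xAEE714C5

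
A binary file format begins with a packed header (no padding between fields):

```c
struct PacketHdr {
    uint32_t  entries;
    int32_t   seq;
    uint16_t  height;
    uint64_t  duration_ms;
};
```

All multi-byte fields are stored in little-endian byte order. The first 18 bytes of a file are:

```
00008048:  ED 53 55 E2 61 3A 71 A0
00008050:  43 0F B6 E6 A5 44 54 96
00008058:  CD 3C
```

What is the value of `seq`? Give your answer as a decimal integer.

`seq` follows `entries` (4 bytes), so it starts at byte offset 4 and occupies 4 bytes.
Bytes at offsets 4..7: 61 3A 71 A0.
In little-endian order the low byte comes first in memory.
Reassemble most-significant byte first: A0 71 3A 61 → 0xA0713A61.
Top bit is set, so as a signed 32-bit value this is 0xA0713A61 − 2^32 = -1603192223.

-1603192223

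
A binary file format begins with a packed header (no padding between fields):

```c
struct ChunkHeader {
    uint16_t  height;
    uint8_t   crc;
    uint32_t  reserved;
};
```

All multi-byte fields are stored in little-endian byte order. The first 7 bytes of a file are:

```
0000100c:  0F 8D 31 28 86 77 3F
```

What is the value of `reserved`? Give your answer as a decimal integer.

1064797736

`reserved` follows `height` (2 B), `crc` (1 B), so it starts at offset 2 + 1 = 3 and occupies 4 bytes.
Bytes at offsets 3..6: 28 86 77 3F.
Little-endian stores the least-significant byte at the lowest address.
Reassemble most-significant byte first: 3F 77 86 28 → 0x3F778628.
0x3F778628 = 1064797736.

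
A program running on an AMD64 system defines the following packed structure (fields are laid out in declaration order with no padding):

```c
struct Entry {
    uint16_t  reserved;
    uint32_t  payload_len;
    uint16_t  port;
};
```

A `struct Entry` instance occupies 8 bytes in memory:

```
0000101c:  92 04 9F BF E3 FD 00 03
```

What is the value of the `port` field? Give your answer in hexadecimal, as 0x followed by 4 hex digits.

`port` follows `reserved` (2 B), `payload_len` (4 B), so it starts at offset 2 + 4 = 6 and occupies 2 bytes.
Bytes at offsets 6..7: 00 03.
Little-endian: lowest address holds the least-significant byte.
Reassemble most-significant byte first: 03 00 → 0x0300.

0x0300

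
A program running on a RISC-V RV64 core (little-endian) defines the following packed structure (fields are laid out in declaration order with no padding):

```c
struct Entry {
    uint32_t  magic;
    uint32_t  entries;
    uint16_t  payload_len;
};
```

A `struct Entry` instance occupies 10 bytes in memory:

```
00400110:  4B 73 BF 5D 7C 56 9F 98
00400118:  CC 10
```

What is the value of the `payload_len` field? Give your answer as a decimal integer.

`payload_len` follows `magic` (4 B), `entries` (4 B), so it starts at offset 4 + 4 = 8 and occupies 2 bytes.
Bytes at offsets 8..9: CC 10.
In little-endian order the low byte comes first in memory.
Reassemble most-significant byte first: 10 CC → 0x10CC.
0x10CC = 4300.

4300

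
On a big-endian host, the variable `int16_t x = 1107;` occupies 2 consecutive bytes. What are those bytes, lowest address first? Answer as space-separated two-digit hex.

1107 in hexadecimal, padded to 16 bits, is 0x0453.
Split into bytes (most-significant first): 04 53.
In big-endian order the high byte comes first in memory.
So the memory order matches the most-significant-first order: 04 53.

04 53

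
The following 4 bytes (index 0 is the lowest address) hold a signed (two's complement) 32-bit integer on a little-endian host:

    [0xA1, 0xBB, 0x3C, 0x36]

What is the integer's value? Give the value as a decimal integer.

Little-endian stores the least-significant byte at the lowest address.
Reassemble most-significant byte first: 36 3C BB A1 → 0x363CBBA1.
0x363CBBA1 = 909949857.

909949857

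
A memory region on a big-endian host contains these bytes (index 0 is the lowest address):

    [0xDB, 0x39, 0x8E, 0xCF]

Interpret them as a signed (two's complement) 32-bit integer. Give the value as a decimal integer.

Big-endian stores the most-significant byte at the lowest address.
The bytes are already most-significant first: 0xDB398ECF.
Top bit is set, so as a signed 32-bit value this is 0xDB398ECF − 2^32 = -616984881.

-616984881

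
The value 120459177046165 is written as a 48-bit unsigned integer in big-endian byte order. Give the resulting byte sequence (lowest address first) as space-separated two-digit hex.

120459177046165 in hexadecimal, padded to 48 bits, is 0x6D8E96753095.
Split into bytes (most-significant first): 6D 8E 96 75 30 95.
Big-endian stores the most-significant byte at the lowest address.
So the memory order matches the most-significant-first order: 6D 8E 96 75 30 95.

6D 8E 96 75 30 95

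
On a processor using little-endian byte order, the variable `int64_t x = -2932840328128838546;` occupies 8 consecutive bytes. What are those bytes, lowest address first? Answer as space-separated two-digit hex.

6E C4 F0 AA 42 75 4C D7

Two's complement of -2932840328128838546 in 64 bits: 2932840328128838546 = 0x28B38ABD550F3B92; invert → 0xD74C7542AAF0C46D; add 1 → 0xD74C7542AAF0C46E.
Split into bytes (most-significant first): D7 4C 75 42 AA F0 C4 6E.
Little-endian: lowest address holds the least-significant byte.
So at ascending addresses the bytes are 6E C4 F0 AA 42 75 4C D7.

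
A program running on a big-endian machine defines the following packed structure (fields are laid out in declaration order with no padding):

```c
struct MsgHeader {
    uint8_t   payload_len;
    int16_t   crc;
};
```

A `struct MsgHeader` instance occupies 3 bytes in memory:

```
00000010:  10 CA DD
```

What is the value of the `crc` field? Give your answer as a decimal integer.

`crc` follows `payload_len` (1 byte), so it starts at byte offset 1 and occupies 2 bytes.
Bytes at offsets 1..2: CA DD.
Big-endian stores the most-significant byte at the lowest address.
The bytes are already most-significant first: 0xCADD.
Top bit is set, so as a signed 16-bit value this is 0xCADD − 2^16 = -13603.

-13603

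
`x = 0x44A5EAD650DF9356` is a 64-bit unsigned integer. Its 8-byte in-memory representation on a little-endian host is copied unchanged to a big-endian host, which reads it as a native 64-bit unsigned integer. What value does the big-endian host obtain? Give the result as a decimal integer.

6238575447134348612

Stored little-endian, the bytes at ascending addresses are 56 93 DF 50 D6 EA A5 44.
Read back as big-endian, the last byte is least significant, giving 0x5693DF50D6EAA544.
0x5693DF50D6EAA544 = 6238575447134348612.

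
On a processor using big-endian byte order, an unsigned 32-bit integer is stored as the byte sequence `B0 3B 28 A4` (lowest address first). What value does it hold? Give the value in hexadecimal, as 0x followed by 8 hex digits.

0xB03B28A4

Big-endian stores the most-significant byte at the lowest address.
The bytes are already most-significant first: 0xB03B28A4.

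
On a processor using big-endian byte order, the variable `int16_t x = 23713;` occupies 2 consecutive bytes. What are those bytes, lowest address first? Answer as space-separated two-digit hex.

23713 in hexadecimal, padded to 16 bits, is 0x5CA1.
Split into bytes (most-significant first): 5C A1.
Big-endian: lowest address holds the most-significant byte.
So the memory order matches the most-significant-first order: 5C A1.

5C A1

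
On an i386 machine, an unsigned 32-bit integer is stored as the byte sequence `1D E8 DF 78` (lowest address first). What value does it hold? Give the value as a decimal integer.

2027939869

Little-endian stores the least-significant byte at the lowest address.
Reassemble most-significant byte first: 78 DF E8 1D → 0x78DFE81D.
0x78DFE81D = 2027939869.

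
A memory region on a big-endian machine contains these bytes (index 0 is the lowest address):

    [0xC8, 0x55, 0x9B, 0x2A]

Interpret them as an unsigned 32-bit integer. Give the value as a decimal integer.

3361053482

In big-endian order the high byte comes first in memory.
The bytes are already most-significant first: 0xC8559B2A.
0xC8559B2A = 3361053482.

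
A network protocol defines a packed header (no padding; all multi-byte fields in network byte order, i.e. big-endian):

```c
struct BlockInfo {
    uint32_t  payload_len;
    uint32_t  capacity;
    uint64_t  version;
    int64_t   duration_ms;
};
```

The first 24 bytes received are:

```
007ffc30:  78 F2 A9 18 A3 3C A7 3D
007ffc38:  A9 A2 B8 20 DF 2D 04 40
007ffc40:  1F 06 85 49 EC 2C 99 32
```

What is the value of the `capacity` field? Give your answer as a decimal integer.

2738661181

`capacity` follows `payload_len` (4 bytes), so it starts at byte offset 4 and occupies 4 bytes.
Bytes at offsets 4..7: A3 3C A7 3D.
Big-endian: lowest address holds the most-significant byte.
The bytes are already most-significant first: 0xA33CA73D.
0xA33CA73D = 2738661181.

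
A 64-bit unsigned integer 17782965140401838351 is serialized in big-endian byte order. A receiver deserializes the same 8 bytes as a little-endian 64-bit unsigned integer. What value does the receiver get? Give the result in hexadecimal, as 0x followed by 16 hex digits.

17782965140401838351 in 64-bit hexadecimal is 0xF6C9C893B6CE590F.
Stored big-endian, the bytes at ascending addresses are F6 C9 C8 93 B6 CE 59 0F.
Read back as little-endian, the first byte is least significant, giving 0x0F59CEB693C8C9F6.

0x0F59CEB693C8C9F6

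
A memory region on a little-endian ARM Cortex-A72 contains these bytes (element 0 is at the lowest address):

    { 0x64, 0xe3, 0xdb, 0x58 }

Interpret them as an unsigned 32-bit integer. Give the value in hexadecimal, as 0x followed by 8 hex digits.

Little-endian stores the least-significant byte at the lowest address.
Reassemble most-significant byte first: 58 DB E3 64 → 0x58DBE364.

0x58DBE364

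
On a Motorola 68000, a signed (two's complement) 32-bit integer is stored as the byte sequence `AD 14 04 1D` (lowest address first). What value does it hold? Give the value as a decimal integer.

Big-endian: lowest address holds the most-significant byte.
The bytes are already most-significant first: 0xAD14041D.
Top bit is set, so as a signed 32-bit value this is 0xAD14041D − 2^32 = -1391197155.

-1391197155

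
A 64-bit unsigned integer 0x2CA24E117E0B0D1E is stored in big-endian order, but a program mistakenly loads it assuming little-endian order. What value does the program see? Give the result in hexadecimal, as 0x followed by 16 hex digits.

Stored big-endian, the bytes at ascending addresses are 2C A2 4E 11 7E 0B 0D 1E.
Read back as little-endian, the first byte is least significant, giving 0x1E0D0B7E114EA22C.

0x1E0D0B7E114EA22C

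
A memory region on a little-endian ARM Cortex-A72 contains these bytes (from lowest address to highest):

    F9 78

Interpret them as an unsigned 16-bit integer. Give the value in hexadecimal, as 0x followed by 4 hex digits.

In little-endian order the low byte comes first in memory.
Reassemble most-significant byte first: 78 F9 → 0x78F9.

0x78F9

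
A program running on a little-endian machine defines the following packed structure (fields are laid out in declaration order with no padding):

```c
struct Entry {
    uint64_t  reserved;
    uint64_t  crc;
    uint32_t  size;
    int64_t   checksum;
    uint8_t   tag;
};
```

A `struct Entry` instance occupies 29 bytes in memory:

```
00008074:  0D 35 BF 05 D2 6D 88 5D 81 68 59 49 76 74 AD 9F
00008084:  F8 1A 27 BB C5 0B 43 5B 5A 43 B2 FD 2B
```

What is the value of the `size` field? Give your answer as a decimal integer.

3139902200

`size` follows `reserved` (8 B), `crc` (8 B), so it starts at offset 8 + 8 = 16 and occupies 4 bytes.
Bytes at offsets 16..19: F8 1A 27 BB.
Little-endian stores the least-significant byte at the lowest address.
Reassemble most-significant byte first: BB 27 1A F8 → 0xBB271AF8.
0xBB271AF8 = 3139902200.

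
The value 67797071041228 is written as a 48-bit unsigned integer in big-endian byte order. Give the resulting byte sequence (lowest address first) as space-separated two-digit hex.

3D A9 3C 56 12 CC

67797071041228 in hexadecimal, padded to 48 bits, is 0x3DA93C5612CC.
Split into bytes (most-significant first): 3D A9 3C 56 12 CC.
Big-endian: lowest address holds the most-significant byte.
So the memory order matches the most-significant-first order: 3D A9 3C 56 12 CC.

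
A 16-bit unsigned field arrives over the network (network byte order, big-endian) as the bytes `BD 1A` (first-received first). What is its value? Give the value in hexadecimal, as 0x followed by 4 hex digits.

0xBD1A

Big-endian stores the most-significant byte at the lowest address.
The bytes are already most-significant first: 0xBD1A.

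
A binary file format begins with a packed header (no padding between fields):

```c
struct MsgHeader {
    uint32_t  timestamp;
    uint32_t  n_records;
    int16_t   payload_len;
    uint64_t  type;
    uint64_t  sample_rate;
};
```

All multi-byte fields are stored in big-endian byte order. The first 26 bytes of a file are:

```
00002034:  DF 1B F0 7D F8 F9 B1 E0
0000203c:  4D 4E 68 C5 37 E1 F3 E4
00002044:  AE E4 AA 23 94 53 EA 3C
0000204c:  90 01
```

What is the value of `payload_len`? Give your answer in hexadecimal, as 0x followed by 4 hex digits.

`payload_len` follows `timestamp` (4 B), `n_records` (4 B), so it starts at offset 4 + 4 = 8 and occupies 2 bytes.
Bytes at offsets 8..9: 4D 4E.
Big-endian stores the most-significant byte at the lowest address.
The bytes are already most-significant first: 0x4D4E.

0x4D4E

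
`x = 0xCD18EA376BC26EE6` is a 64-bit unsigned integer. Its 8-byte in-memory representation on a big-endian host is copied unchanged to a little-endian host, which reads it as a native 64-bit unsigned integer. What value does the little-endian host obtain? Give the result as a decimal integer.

16604422641916975309

Stored big-endian, the bytes at ascending addresses are CD 18 EA 37 6B C2 6E E6.
Read back as little-endian, the first byte is least significant, giving 0xE66EC26B37EA18CD.
0xE66EC26B37EA18CD = 16604422641916975309.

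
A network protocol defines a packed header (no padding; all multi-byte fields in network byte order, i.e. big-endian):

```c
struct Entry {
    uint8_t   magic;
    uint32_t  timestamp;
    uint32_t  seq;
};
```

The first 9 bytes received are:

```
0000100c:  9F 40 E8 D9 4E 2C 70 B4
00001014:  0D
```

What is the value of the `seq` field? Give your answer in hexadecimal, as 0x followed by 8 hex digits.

`seq` follows `magic` (1 B), `timestamp` (4 B), so it starts at offset 1 + 4 = 5 and occupies 4 bytes.
Bytes at offsets 5..8: 2C 70 B4 0D.
Big-endian: lowest address holds the most-significant byte.
The bytes are already most-significant first: 0x2C70B40D.

0x2C70B40D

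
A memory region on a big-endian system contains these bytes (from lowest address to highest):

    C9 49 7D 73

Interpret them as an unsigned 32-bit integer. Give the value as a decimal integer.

3377036659

Big-endian: lowest address holds the most-significant byte.
The bytes are already most-significant first: 0xC9497D73.
0xC9497D73 = 3377036659.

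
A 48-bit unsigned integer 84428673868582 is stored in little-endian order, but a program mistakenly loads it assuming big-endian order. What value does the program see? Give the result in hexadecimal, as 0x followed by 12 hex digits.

84428673868582 in 48-bit hexadecimal is 0x4CC9951D6326.
Stored little-endian, the bytes at ascending addresses are 26 63 1D 95 C9 4C.
Read back as big-endian, the last byte is least significant, giving 0x26631D95C94C.

0x26631D95C94C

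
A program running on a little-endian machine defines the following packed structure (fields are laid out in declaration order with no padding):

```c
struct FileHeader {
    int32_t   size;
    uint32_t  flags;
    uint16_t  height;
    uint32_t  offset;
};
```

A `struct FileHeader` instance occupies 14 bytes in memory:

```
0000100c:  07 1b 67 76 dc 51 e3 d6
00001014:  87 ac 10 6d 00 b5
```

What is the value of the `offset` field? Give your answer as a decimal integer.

`offset` follows `size` (4 B), `flags` (4 B), `height` (2 B), so it starts at offset 4 + 4 + 2 = 10 and occupies 4 bytes.
Bytes at offsets 10..13: 10 6D 00 B5.
In little-endian order the low byte comes first in memory.
Reassemble most-significant byte first: B5 00 6D 10 → 0xB5006D10.
0xB5006D10 = 3036704016.

3036704016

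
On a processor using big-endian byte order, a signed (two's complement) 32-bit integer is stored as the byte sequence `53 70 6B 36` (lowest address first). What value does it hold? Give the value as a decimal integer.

Big-endian stores the most-significant byte at the lowest address.
The bytes are already most-significant first: 0x53706B36.
0x53706B36 = 1399876406.

1399876406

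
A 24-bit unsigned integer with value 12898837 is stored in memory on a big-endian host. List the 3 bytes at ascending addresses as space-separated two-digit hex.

12898837 in hexadecimal, padded to 24 bits, is 0xC4D215.
Split into bytes (most-significant first): C4 D2 15.
Big-endian: lowest address holds the most-significant byte.
So the memory order matches the most-significant-first order: C4 D2 15.

C4 D2 15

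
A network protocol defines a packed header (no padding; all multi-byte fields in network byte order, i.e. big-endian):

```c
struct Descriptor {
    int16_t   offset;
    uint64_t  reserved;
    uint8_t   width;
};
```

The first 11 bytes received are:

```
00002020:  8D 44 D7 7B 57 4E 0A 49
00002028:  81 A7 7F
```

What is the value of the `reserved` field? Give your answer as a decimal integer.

`reserved` follows `offset` (2 bytes), so it starts at byte offset 2 and occupies 8 bytes.
Bytes at offsets 2..9: D7 7B 57 4E 0A 49 81 A7.
In big-endian order the high byte comes first in memory.
The bytes are already most-significant first: 0xD77B574E0A4981A7.
0xD77B574E0A4981A7 = 15527100132981572007.

15527100132981572007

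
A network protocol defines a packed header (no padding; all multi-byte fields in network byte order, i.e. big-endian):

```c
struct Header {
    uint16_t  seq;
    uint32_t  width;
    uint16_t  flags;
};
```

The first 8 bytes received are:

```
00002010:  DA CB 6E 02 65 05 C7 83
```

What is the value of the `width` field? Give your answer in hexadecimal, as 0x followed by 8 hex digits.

`width` follows `seq` (2 bytes), so it starts at byte offset 2 and occupies 4 bytes.
Bytes at offsets 2..5: 6E 02 65 05.
In big-endian order the high byte comes first in memory.
The bytes are already most-significant first: 0x6E026505.

0x6E026505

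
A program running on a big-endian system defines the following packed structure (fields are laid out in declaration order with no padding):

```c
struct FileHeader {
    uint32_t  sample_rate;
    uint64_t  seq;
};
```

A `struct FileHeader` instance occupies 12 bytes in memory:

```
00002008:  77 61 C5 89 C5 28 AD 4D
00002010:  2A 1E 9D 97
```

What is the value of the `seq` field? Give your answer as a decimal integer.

14206795571470966167

`seq` follows `sample_rate` (4 bytes), so it starts at byte offset 4 and occupies 8 bytes.
Bytes at offsets 4..11: C5 28 AD 4D 2A 1E 9D 97.
Big-endian stores the most-significant byte at the lowest address.
The bytes are already most-significant first: 0xC528AD4D2A1E9D97.
0xC528AD4D2A1E9D97 = 14206795571470966167.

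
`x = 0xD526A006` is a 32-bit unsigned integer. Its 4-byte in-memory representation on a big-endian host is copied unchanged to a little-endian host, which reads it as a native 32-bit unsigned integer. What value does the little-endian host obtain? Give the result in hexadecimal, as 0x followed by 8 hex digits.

Stored big-endian, the bytes at ascending addresses are D5 26 A0 06.
Read back as little-endian, the first byte is least significant, giving 0x06A026D5.

0x06A026D5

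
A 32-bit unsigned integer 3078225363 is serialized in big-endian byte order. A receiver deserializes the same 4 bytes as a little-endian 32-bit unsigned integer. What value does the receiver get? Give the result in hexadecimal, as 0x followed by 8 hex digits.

0xD3FD79B7

3078225363 in 32-bit hexadecimal is 0xB779FDD3.
Stored big-endian, the bytes at ascending addresses are B7 79 FD D3.
Read back as little-endian, the first byte is least significant, giving 0xD3FD79B7.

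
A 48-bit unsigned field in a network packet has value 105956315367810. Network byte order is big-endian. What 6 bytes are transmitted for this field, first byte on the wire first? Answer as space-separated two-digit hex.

105956315367810 in hexadecimal, padded to 48 bits, is 0x605DE08A0982.
Split into bytes (most-significant first): 60 5D E0 8A 09 82.
In big-endian order the high byte comes first in memory.
So the memory order matches the most-significant-first order: 60 5D E0 8A 09 82.

60 5D E0 8A 09 82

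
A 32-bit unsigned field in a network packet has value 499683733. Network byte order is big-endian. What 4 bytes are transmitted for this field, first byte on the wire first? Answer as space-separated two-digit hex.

1D C8 91 95

499683733 in hexadecimal, padded to 32 bits, is 0x1DC89195.
Split into bytes (most-significant first): 1D C8 91 95.
Big-endian: lowest address holds the most-significant byte.
So the memory order matches the most-significant-first order: 1D C8 91 95.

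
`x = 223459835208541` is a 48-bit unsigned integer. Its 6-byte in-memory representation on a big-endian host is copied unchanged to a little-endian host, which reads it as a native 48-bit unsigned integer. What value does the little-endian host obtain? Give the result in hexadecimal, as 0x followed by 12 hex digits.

0x5D63194C3CCB

223459835208541 in 48-bit hexadecimal is 0xCB3C4C19635D.
Stored big-endian, the bytes at ascending addresses are CB 3C 4C 19 63 5D.
Read back as little-endian, the first byte is least significant, giving 0x5D63194C3CCB.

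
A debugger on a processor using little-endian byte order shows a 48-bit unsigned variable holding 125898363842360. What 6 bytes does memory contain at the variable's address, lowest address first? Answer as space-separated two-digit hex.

125898363842360 in hexadecimal, padded to 48 bits, is 0x7280FF412F38.
Split into bytes (most-significant first): 72 80 FF 41 2F 38.
Little-endian stores the least-significant byte at the lowest address.
So at ascending addresses the bytes are 38 2F 41 FF 80 72.

38 2F 41 FF 80 72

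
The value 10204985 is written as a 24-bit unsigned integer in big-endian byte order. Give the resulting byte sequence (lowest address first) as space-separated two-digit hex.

9B B7 39

10204985 in hexadecimal, padded to 24 bits, is 0x9BB739.
Split into bytes (most-significant first): 9B B7 39.
In big-endian order the high byte comes first in memory.
So the memory order matches the most-significant-first order: 9B B7 39.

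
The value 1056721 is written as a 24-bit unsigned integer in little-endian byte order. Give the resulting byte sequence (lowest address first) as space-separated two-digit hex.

1056721 in hexadecimal, padded to 24 bits, is 0x101FD1.
Split into bytes (most-significant first): 10 1F D1.
In little-endian order the low byte comes first in memory.
So at ascending addresses the bytes are D1 1F 10.

D1 1F 10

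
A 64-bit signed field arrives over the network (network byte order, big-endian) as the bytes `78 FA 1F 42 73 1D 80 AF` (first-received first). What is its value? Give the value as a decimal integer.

8717314398988632239

Big-endian: lowest address holds the most-significant byte.
The bytes are already most-significant first: 0x78FA1F42731D80AF.
0x78FA1F42731D80AF = 8717314398988632239.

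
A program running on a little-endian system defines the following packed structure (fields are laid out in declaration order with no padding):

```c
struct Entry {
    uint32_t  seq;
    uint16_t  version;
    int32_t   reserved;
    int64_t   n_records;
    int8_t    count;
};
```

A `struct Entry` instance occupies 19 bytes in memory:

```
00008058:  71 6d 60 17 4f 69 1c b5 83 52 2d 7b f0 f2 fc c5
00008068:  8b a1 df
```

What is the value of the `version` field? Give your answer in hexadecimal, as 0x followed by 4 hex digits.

0x694F

`version` follows `seq` (4 bytes), so it starts at byte offset 4 and occupies 2 bytes.
Bytes at offsets 4..5: 4F 69.
In little-endian order the low byte comes first in memory.
Reassemble most-significant byte first: 69 4F → 0x694F.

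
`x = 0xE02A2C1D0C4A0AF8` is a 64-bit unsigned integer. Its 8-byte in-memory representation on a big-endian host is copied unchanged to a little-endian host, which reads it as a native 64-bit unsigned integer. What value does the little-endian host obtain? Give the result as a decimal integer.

Stored big-endian, the bytes at ascending addresses are E0 2A 2C 1D 0C 4A 0A F8.
Read back as little-endian, the first byte is least significant, giving 0xF80A4A0C1D2C2AE0.
0xF80A4A0C1D2C2AE0 = 17873179487062731488.

17873179487062731488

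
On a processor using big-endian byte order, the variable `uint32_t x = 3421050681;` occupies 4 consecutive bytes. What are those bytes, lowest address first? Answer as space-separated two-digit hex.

CB E9 17 39

3421050681 in hexadecimal, padded to 32 bits, is 0xCBE91739.
Split into bytes (most-significant first): CB E9 17 39.
In big-endian order the high byte comes first in memory.
So the memory order matches the most-significant-first order: CB E9 17 39.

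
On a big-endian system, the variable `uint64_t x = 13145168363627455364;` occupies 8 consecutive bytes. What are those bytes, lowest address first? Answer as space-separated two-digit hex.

B6 6D 04 FB 0A B7 A3 84

13145168363627455364 in hexadecimal, padded to 64 bits, is 0xB66D04FB0AB7A384.
Split into bytes (most-significant first): B6 6D 04 FB 0A B7 A3 84.
Big-endian: lowest address holds the most-significant byte.
So the memory order matches the most-significant-first order: B6 6D 04 FB 0A B7 A3 84.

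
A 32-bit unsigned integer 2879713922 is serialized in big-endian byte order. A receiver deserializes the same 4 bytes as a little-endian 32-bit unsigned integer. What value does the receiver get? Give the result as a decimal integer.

2196939947

2879713922 in 32-bit hexadecimal is 0xABA4F282.
Stored big-endian, the bytes at ascending addresses are AB A4 F2 82.
Read back as little-endian, the first byte is least significant, giving 0x82F2A4AB.
0x82F2A4AB = 2196939947.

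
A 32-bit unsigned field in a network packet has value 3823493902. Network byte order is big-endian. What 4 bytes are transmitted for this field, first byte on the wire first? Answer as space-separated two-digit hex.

E3 E5 E3 0E

3823493902 in hexadecimal, padded to 32 bits, is 0xE3E5E30E.
Split into bytes (most-significant first): E3 E5 E3 0E.
In big-endian order the high byte comes first in memory.
So the memory order matches the most-significant-first order: E3 E5 E3 0E.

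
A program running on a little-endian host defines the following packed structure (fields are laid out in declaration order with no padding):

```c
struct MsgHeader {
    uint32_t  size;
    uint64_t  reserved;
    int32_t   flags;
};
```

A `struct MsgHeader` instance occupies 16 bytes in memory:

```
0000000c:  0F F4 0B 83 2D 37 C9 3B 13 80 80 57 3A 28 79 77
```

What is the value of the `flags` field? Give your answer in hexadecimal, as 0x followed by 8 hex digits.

0x7779283A

`flags` follows `size` (4 B), `reserved` (8 B), so it starts at offset 4 + 8 = 12 and occupies 4 bytes.
Bytes at offsets 12..15: 3A 28 79 77.
Little-endian stores the least-significant byte at the lowest address.
Reassemble most-significant byte first: 77 79 28 3A → 0x7779283A.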